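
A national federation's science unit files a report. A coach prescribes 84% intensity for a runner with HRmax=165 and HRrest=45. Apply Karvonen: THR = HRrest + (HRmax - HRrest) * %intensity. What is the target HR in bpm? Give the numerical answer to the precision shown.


Heart rate reserve = 165 - 45 = 120
Intensity fraction = 84 / 100 = 0.84
THR = 45 + 120 * 0.84 = 145.8 bpm

145.8 bpm


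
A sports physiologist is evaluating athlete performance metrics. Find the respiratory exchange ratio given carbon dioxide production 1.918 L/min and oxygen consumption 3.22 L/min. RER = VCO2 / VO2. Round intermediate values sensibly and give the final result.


VCO2 = 1.918 L/min
VO2 = 3.22 L/min
RER = 1.918 / 3.22 = 0.5957

0.5957


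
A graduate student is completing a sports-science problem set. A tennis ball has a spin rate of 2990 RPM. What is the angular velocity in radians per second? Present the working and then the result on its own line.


Convert RPM to rad/s: multiply by 2*pi and divide by 60
omega = 2990 * 2 * pi / 60
= 313.112 rad/s

313.112 rad/s


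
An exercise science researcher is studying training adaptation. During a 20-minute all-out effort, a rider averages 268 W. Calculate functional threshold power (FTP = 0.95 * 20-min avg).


FTP = 0.95 * 268
= 254.6 W

254.6 W


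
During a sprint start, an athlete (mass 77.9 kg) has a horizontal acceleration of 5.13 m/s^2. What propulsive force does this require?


Propulsive force = mass * acceleration
= 77.9 kg * 5.13 m/s^2
= 399.63 N

399.63 N


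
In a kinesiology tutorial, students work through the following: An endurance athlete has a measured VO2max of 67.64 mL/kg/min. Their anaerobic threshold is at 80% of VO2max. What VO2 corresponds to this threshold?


Anaerobic threshold VO2 = VO2max * 80%
= 67.64 * 0.8
= 54.11 mL/kg/min

54.11 mL/kg/min


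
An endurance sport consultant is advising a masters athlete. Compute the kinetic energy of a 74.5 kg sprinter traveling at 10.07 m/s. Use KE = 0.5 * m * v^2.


Velocity squared = 101.4049
KE = 0.5 * 74.5 * 101.4049 = 3777.33 J

3777.33 J


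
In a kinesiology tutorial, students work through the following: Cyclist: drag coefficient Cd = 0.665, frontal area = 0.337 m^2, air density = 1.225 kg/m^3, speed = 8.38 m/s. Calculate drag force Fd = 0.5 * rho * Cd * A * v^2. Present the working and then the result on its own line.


v^2 = 8.38^2 = 70.2244
Fd = 0.5 * 1.225 * 0.665 * 0.337 * 70.2244
= 9.639 N

9.639 N


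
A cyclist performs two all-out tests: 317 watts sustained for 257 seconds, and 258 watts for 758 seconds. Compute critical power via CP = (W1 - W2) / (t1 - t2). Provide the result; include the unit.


W1 = P1 * t1 = 317 * 257 = 81469 J
W2 = P2 * t2 = 258 * 758 = 195564 J
CP = (81469 - 195564) / (257 - 758)
= 227.73 W

227.73 W


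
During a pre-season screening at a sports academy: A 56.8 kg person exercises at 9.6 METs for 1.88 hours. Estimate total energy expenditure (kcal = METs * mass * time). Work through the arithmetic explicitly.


Energy = METs * mass(kg) * time(h)
= 9.6 * 56.8 * 1.88
= 1025.13 kcal

1025.13 kcal


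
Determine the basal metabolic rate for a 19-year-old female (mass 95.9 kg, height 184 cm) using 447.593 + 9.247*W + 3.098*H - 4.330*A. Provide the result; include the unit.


BMR = 447.593 + 9.247*95.9 + 3.098*184 - 4.330*19
= 1822.14 kcal/day

1822.14 kcal/day


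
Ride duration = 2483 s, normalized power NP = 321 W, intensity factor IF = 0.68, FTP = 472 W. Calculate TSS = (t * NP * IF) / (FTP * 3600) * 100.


Numerator = 2483 * 321 * 0.68 = 541989.24
Denominator = 472 * 3600 = 1699200
TSS = 541989.24 / 1699200 * 100
= 31.9

31.9 TSS


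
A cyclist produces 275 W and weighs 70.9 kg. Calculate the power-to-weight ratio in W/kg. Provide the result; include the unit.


P/W = power / mass
= 275 / 70.9
= 3.879 W/kg

3.879 W/kg


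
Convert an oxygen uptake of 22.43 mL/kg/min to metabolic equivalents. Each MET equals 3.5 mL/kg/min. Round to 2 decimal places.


One MET = 3.5 mL/kg/min
Number of METs = 22.43 / 3.5
= 6.41 METs

6.41 METs


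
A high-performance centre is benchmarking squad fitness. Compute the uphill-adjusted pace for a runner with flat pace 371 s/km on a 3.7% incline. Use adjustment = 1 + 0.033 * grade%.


Adjustment factor = 1 + 0.033 * 3.7 = 1.1221
Grade-adjusted pace = 371 * 1.1221 = 416.3 s/km

416.3 s/km


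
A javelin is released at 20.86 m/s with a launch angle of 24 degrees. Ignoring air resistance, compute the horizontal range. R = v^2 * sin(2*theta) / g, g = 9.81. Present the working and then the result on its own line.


Launch speed squared = 435.1396
sin(2 * 24 deg) = 0.743145
Range = 435.1396 * 0.743145 / 9.81
= 32.963 m

32.963 m


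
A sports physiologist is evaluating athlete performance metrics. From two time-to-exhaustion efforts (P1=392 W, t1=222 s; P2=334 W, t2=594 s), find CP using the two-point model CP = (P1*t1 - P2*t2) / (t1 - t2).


Work in trial 1 = 87024 J
Work in trial 2 = 198396 J
Delta work = -111372 J
Delta time = -372 s
CP = -111372 / -372 = 299.39 W

299.39 W


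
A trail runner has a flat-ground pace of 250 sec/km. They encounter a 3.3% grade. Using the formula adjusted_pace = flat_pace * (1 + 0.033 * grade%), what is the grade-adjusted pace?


Grade factor = 1 + 0.033 * 3.3 = 1.1089
Adjusted = 250 * 1.1089 = 277.23 sec/km

277.23 s/km


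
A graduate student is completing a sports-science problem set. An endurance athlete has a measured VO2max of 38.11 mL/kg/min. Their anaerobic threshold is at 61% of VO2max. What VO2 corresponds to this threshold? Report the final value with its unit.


Anaerobic threshold VO2 = VO2max * 61%
= 38.11 * 0.61
= 23.25 mL/kg/min

23.25 mL/kg/min


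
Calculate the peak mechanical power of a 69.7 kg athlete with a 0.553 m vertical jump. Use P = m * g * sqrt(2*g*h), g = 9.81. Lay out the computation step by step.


First, sqrt(2gh) = sqrt(2 * 9.81 * 0.553)
= sqrt(10.84986) = 3.293913 m/s
Power = 69.7 * 9.81 * 3.293913 = 2252.24 W

2252.24 W


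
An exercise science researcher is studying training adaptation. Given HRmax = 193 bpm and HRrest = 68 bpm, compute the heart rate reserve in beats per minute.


Heart rate reserve = maximum HR minus resting HR
HRR = 193 - 68 = 125 bpm

125 bpm


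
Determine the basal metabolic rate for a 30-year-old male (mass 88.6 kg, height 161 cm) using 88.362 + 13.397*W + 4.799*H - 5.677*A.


BMR = 88.362 + 13.397*88.6 + 4.799*161 - 5.677*30
= 1877.67 kcal/day

1877.67 kcal/day


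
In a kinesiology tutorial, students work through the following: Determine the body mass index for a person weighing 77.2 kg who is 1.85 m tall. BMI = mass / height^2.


BMI = mass / height^2
= 77.2 / 1.85^2
= 77.2 / 3.4225
= 22.56 kg/m^2

22.56 kg/m^2


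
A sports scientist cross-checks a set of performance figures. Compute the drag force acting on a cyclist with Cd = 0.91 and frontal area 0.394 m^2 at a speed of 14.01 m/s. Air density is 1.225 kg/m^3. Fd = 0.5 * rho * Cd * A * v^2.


Step 1: v^2 = 196.2801
Step 2: Fd = 0.5 * 1.225 * 0.91 * 0.394 * 196.2801
= 43.104 N

43.104 N


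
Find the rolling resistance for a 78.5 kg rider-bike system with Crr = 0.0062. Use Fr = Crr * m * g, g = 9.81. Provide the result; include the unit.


m * g = 78.5 * 9.81 = 770.085 N
Fr = 0.0062 * 770.085 = 4.775 N

4.775 N


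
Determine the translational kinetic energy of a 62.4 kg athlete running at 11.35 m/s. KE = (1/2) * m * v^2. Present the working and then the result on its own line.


KE = 0.5 * m * v^2
= 0.5 * 62.4 * 11.35^2
= 0.5 * 62.4 * 128.8225
= 4019.26 J

4019.26 J


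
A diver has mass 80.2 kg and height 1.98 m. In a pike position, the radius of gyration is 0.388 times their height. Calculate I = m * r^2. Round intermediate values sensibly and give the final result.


r = 0.388 * 1.98 = 0.76824 m
I = m * r^2 = 80.2 * 0.590193 = 47.333 kg*m^2

47.333 kg*m^2


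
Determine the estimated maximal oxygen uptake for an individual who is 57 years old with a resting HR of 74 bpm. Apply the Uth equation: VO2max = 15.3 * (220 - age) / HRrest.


HRmax = 220 - 57 = 163
VO2max = 15.3 * (163 / 74)
= 15.3 * 2.2027
= 33.7 mL/kg/min

33.7 mL/kg/min


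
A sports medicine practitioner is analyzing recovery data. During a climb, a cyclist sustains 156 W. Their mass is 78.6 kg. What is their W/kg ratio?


Power-to-weight = 156 W / 78.6 kg
= 1.985 W/kg

1.985 W/kg


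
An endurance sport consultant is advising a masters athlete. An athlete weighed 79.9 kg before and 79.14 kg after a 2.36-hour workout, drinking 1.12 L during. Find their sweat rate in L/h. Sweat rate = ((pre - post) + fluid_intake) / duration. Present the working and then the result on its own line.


Body mass change = 0.76 kg
Total sweat loss = 0.76 + 1.12 = 1.88 L
Rate = 1.88 / 2.36 = 0.797 L/h

0.797 L/h


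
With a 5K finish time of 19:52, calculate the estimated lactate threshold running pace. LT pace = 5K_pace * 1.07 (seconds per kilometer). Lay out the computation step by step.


Race duration = 1192 s for 5 km
Average pace = 1192 / 5 = 238.4 s/km
LT pace = 238.4 * 1.07
= 255.09 s/km

255.09 s/km


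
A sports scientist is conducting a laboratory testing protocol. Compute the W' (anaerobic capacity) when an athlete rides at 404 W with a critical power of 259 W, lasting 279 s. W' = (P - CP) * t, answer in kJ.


Above-CP power = 145 W
Duration = 279 s
W' = 145 * 279 = 40455 J
Convert: 40455 / 1000 = 40.455 kJ

40.455 kJ


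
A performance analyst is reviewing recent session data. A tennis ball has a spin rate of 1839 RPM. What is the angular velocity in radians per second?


Convert RPM to rad/s: multiply by 2*pi and divide by 60
omega = 1839 * 2 * pi / 60
= 192.58 rad/s

192.58 rad/s


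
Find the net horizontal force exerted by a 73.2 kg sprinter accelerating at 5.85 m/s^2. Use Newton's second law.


Newton's second law: F = m * a
F = 73.2 * 5.85 = 428.22 N

428.22 N


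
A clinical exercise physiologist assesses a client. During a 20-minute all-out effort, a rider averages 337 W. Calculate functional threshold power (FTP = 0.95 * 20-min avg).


FTP = 0.95 * 337
= 320.15 W

320.15 W


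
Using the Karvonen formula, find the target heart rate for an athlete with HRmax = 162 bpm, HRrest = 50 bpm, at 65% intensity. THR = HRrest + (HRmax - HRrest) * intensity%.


HRR = 162 - 50 = 112
THR = 50 + 112 * 0.65
= 50 + 72.8
= 122.8 bpm

122.8 bpm


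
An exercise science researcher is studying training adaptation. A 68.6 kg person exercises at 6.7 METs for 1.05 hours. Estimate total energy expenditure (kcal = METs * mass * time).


Energy = METs * mass(kg) * time(h)
= 6.7 * 68.6 * 1.05
= 482.6 kcal

482.6 kcal


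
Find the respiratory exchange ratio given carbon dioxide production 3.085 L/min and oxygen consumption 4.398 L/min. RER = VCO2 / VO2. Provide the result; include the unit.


VCO2 = 3.085 L/min
VO2 = 4.398 L/min
RER = 3.085 / 4.398 = 0.7015

0.7015


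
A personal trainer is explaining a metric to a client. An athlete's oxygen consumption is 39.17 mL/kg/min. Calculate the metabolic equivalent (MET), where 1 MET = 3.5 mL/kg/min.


MET = VO2 / 3.5
= 39.17 / 3.5
= 11.19 METs

11.19 METs


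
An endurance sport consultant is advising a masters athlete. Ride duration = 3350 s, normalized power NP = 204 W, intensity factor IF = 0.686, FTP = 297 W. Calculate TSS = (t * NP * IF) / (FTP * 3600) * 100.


Numerator = 3350 * 204 * 0.686 = 468812.4
Denominator = 297 * 3600 = 1069200
TSS = 468812.4 / 1069200 * 100
= 43.85

43.85 TSS


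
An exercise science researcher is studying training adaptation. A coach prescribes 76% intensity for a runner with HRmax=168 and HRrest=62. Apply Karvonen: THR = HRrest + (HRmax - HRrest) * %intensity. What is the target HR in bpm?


Heart rate reserve = 168 - 62 = 106
Intensity fraction = 76 / 100 = 0.76
THR = 62 + 106 * 0.76 = 142.56 bpm

142.56 bpm


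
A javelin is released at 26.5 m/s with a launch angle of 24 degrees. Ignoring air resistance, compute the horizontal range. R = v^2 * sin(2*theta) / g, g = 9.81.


Launch speed squared = 702.25
sin(2 * 24 deg) = 0.743145
Range = 702.25 * 0.743145 / 9.81
= 53.198 m

53.198 m


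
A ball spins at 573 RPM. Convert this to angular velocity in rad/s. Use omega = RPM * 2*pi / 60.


omega = 573 * 2 * pi / 60
= 573 * 6.28318531 / 60
= 3600.265 / 60
= 60.004 rad/s

60.004 rad/s


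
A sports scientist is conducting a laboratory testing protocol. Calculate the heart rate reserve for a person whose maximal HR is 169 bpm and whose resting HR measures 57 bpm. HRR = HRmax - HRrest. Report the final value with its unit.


HRmax = 169 bpm
HRrest = 57 bpm
HRR = 169 - 57 = 112 bpm

112 bpm


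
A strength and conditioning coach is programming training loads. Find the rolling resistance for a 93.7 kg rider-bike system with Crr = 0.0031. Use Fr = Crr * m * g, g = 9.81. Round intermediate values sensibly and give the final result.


m * g = 93.7 * 9.81 = 919.197 N
Fr = 0.0031 * 919.197 = 2.85 N

2.85 N


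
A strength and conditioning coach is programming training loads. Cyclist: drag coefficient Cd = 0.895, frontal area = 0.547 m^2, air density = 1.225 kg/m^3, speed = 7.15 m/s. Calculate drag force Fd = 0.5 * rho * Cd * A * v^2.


v^2 = 7.15^2 = 51.1225
Fd = 0.5 * 1.225 * 0.895 * 0.547 * 51.1225
= 15.33 N

15.33 N


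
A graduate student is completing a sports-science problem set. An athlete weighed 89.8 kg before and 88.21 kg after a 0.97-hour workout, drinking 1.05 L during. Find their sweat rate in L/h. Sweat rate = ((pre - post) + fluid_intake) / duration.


Body mass change = 1.59 kg
Total sweat loss = 1.59 + 1.05 = 2.64 L
Rate = 2.64 / 0.97 = 2.722 L/h

2.722 L/h


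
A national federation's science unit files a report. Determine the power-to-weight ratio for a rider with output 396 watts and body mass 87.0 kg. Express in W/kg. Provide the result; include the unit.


P/W = 396 / 87.0 = 4.552 W/kg

4.552 W/kg


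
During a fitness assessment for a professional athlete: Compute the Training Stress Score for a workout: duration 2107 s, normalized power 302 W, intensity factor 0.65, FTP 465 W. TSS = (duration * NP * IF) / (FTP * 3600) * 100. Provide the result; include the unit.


Product = 2107 * 302 * 0.65 = 413604.1
Base = 465 * 3600 = 1674000
TSS = 413604.1 / 1674000 * 100 = 24.71

24.71 TSS


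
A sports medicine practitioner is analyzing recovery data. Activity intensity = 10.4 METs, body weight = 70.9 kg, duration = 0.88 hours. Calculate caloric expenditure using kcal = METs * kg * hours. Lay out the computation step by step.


kcal = 10.4 * 70.9 * 0.88
= 737.36 * 0.88
= 648.88 kcal

648.88 kcal


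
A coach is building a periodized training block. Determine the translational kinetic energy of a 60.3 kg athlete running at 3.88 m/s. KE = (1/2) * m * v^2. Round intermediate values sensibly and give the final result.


KE = 0.5 * m * v^2
= 0.5 * 60.3 * 3.88^2
= 0.5 * 60.3 * 15.0544
= 453.89 J

453.89 J


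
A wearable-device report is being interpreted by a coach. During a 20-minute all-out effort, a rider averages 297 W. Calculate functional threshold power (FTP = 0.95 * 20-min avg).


FTP = 0.95 * 297
= 282.15 W

282.15 W


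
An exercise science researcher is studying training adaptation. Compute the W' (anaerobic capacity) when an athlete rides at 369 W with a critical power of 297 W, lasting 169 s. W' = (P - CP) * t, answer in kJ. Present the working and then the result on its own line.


Above-CP power = 72 W
Duration = 169 s
W' = 72 * 169 = 12168 J
Convert: 12168 / 1000 = 12.168 kJ

12.168 kJ


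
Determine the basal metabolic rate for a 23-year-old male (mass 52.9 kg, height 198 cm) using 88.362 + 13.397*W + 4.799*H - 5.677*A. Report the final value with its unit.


BMR = 88.362 + 13.397*52.9 + 4.799*198 - 5.677*23
= 1616.69 kcal/day

1616.69 kcal/day


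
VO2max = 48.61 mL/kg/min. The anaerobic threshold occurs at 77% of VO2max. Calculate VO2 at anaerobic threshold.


AT fraction = 77 / 100 = 0.77
AT VO2 = 48.61 * 0.77
= 37.43 mL/kg/min

37.43 mL/kg/min


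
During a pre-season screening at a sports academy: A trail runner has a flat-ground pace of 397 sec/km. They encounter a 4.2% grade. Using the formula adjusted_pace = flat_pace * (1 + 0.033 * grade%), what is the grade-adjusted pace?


Grade factor = 1 + 0.033 * 4.2 = 1.1386
Adjusted = 397 * 1.1386 = 452.02 sec/km

452.02 s/km


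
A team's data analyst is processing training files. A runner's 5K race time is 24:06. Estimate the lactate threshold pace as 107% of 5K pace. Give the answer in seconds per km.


Total race time = 24*60 + 6 = 1446 seconds
5K pace = 1446 / 5 = 289.2 sec/km
LT pace = 289.2 * 1.07 = 309.44 sec/km

309.44 s/km


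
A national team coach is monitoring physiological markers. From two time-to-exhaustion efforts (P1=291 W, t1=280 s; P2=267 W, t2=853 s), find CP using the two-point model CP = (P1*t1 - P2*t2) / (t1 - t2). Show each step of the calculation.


Work in trial 1 = 81480 J
Work in trial 2 = 227751 J
Delta work = -146271 J
Delta time = -573 s
CP = -146271 / -573 = 255.27 W

255.27 W


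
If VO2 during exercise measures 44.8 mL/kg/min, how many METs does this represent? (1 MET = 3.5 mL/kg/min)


METs = VO2 / 3.5 = 44.8 / 3.5 = 12.8

12.8 METs


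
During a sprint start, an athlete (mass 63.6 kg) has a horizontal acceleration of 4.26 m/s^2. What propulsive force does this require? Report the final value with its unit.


Propulsive force = mass * acceleration
= 63.6 kg * 4.26 m/s^2
= 270.94 N

270.94 N


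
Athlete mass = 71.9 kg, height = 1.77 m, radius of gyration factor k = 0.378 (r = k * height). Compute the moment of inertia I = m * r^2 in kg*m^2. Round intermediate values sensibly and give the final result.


r = k * height = 0.378 * 1.77 = 0.66906 m
r^2 = 0.66906^2 = 0.447641
I = 71.9 * 0.447641 = 32.185 kg*m^2

32.185 kg*m^2


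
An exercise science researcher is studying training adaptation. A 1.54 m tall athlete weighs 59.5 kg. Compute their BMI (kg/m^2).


height^2 = 2.3716 m^2
BMI = 59.5 / 2.3716 = 25.09 kg/m^2

25.09 kg/m^2


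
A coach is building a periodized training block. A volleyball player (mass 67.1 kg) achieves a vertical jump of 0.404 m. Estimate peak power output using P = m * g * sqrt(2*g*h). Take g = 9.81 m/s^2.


2 * g * h = 2 * 9.81 * 0.404 = 7.92648
sqrt(7.92648) = 2.815401 m/s
P = 67.1 * 9.81 * 2.815401 = 1853.24 W

1853.24 W


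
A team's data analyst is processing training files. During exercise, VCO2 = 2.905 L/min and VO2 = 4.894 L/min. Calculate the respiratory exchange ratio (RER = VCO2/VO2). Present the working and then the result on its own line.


RER = VCO2 / VO2
= 2.905 / 4.894
= 0.5936

0.5936


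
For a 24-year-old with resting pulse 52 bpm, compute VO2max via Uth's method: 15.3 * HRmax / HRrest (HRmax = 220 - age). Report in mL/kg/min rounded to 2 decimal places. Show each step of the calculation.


Step 1: HRmax = 220 - 24 = 196 bpm
Step 2: Ratio = 196 / 52 = 3.7692
Step 3: VO2max = 15.3 * 3.7692 = 57.67 mL/kg/min

57.67 mL/kg/min


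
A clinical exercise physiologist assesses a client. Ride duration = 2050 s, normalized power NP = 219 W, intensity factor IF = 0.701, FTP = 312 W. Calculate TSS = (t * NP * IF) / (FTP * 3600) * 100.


Numerator = 2050 * 219 * 0.701 = 314713.95
Denominator = 312 * 3600 = 1123200
TSS = 314713.95 / 1123200 * 100
= 28.02

28.02 TSS


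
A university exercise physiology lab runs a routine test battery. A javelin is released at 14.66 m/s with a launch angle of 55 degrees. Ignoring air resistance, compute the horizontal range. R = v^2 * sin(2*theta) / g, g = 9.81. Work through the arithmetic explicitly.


Launch speed squared = 214.9156
sin(2 * 55 deg) = 0.939693
Range = 214.9156 * 0.939693 / 9.81
= 20.587 m

20.587 m


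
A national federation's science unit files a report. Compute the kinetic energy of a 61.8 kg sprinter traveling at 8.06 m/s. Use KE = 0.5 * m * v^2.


Velocity squared = 64.9636
KE = 0.5 * 61.8 * 64.9636 = 2007.38 J

2007.38 J


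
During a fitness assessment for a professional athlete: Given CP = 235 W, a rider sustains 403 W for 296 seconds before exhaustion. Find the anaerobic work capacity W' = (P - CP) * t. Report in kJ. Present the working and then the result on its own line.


Excess power = 403 - 235 = 168 W
Work above CP = 168 * 296 = 49728 J
W' = 49.728 kJ

49.728 kJ


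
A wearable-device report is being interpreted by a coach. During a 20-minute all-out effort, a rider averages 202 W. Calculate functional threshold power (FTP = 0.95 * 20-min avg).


FTP = 0.95 * 202
= 191.9 W

191.9 W


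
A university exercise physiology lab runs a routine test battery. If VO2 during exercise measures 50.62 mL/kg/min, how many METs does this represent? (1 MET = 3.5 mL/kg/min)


METs = VO2 / 3.5 = 50.62 / 3.5 = 14.46

14.46 METs


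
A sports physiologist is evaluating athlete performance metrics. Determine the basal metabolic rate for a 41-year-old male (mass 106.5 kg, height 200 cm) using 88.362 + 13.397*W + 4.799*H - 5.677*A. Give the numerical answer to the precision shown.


BMR = 88.362 + 13.397*106.5 + 4.799*200 - 5.677*41
= 2242.19 kcal/day

2242.19 kcal/day


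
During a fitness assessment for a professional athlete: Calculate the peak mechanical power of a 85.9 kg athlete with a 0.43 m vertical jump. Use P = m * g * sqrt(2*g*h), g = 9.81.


First, sqrt(2gh) = sqrt(2 * 9.81 * 0.43)
= sqrt(8.4366) = 2.904583 m/s
Power = 85.9 * 9.81 * 2.904583 = 2447.63 W

2447.63 W


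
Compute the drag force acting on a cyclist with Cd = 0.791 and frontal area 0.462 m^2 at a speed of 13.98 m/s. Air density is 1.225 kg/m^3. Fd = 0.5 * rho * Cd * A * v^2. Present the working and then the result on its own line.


Step 1: v^2 = 195.4404
Step 2: Fd = 0.5 * 1.225 * 0.791 * 0.462 * 195.4404
= 43.746 N

43.746 N


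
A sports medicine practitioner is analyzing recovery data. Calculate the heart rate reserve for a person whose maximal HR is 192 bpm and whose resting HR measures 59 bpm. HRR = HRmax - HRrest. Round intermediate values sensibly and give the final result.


HRmax = 192 bpm
HRrest = 59 bpm
HRR = 192 - 59 = 133 bpm

133 bpm


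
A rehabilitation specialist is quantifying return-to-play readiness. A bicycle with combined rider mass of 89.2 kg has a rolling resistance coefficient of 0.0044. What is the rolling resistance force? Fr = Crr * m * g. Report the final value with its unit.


Fr = 0.0044 * 89.2 * 9.81
= 0.39248 * 9.81
= 3.85 N

3.85 N


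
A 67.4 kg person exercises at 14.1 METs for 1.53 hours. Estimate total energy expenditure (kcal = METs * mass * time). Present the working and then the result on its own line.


Energy = METs * mass(kg) * time(h)
= 14.1 * 67.4 * 1.53
= 1454.02 kcal

1454.02 kcal


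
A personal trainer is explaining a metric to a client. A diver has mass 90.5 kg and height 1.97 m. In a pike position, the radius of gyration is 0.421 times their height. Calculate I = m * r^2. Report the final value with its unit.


r = 0.421 * 1.97 = 0.82937 m
I = m * r^2 = 90.5 * 0.687855 = 62.251 kg*m^2

62.251 kg*m^2


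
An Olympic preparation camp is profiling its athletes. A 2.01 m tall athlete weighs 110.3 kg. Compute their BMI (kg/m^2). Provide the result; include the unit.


height^2 = 4.0401 m^2
BMI = 110.3 / 4.0401 = 27.3 kg/m^2

27.3 kg/m^2


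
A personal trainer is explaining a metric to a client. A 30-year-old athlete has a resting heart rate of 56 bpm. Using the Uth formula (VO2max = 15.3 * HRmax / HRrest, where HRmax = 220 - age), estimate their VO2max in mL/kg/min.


HRmax = 220 - 30 = 190 bpm
Ratio = HRmax / HRrest = 190 / 56 = 3.3929
VO2max = 15.3 * 3.3929 = 51.91 mL/kg/min

51.91 mL/kg/min


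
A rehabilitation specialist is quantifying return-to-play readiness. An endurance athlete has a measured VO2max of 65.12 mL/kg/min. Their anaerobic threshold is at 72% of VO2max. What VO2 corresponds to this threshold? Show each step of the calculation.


Anaerobic threshold VO2 = VO2max * 72%
= 65.12 * 0.72
= 46.89 mL/kg/min

46.89 mL/kg/min


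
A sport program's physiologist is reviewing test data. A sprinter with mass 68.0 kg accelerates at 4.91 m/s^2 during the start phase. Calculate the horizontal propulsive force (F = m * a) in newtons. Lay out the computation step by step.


F = m * a
= 68.0 * 4.91
= 333.88 N

333.88 N


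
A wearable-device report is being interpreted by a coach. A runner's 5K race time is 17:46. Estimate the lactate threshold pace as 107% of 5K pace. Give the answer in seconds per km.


Total race time = 17*60 + 46 = 1066 seconds
5K pace = 1066 / 5 = 213.2 sec/km
LT pace = 213.2 * 1.07 = 228.12 sec/km

228.12 s/km


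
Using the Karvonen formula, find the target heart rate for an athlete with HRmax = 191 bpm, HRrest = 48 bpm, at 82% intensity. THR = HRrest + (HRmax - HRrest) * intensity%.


HRR = 191 - 48 = 143
THR = 48 + 143 * 0.82
= 48 + 117.26
= 165.26 bpm

165.26 bpm


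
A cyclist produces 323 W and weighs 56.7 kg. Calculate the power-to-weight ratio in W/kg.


P/W = power / mass
= 323 / 56.7
= 5.697 W/kg

5.697 W/kg


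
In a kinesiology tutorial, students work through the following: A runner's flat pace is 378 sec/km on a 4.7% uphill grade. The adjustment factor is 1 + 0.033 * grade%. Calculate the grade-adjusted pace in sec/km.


Factor = 1 + 0.033 * 4.7 = 1.1551
Adjusted pace = 378 * 1.1551
= 436.63 sec/km

436.63 s/km


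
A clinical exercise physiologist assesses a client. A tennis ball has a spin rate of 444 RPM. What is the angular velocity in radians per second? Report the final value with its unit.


Convert RPM to rad/s: multiply by 2*pi and divide by 60
omega = 444 * 2 * pi / 60
= 46.496 rad/s

46.496 rad/s


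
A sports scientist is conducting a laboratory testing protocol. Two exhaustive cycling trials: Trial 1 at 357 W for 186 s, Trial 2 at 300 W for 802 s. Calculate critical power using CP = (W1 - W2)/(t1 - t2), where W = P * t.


W1 = 357 * 186 = 66402 J
W2 = 300 * 802 = 240600 J
CP = (66402 - 240600) / (186 - 802)
= -174198 / -616
= 282.79 W

282.79 W


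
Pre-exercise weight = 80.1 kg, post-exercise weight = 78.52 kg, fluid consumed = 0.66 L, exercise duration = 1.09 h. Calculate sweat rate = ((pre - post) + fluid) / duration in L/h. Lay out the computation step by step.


Weight loss = 80.1 - 78.52 = 1.58 kg (approx L)
Total sweat = 1.58 + 0.66 = 2.24 L
Sweat rate = 2.24 / 1.09 = 2.055 L/h

2.055 L/h


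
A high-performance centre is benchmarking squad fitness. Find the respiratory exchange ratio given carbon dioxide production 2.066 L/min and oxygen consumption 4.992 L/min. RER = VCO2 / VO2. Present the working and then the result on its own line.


VCO2 = 2.066 L/min
VO2 = 4.992 L/min
RER = 2.066 / 4.992 = 0.4139

0.4139


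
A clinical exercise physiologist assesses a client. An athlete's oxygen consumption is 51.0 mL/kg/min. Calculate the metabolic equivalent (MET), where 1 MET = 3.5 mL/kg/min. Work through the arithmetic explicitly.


MET = VO2 / 3.5
= 51.0 / 3.5
= 14.57 METs

14.57 METs


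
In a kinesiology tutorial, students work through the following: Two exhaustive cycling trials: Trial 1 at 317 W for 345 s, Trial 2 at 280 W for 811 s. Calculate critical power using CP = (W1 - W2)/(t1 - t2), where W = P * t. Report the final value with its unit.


W1 = 317 * 345 = 109365 J
W2 = 280 * 811 = 227080 J
CP = (109365 - 227080) / (345 - 811)
= -117715 / -466
= 252.61 W

252.61 W


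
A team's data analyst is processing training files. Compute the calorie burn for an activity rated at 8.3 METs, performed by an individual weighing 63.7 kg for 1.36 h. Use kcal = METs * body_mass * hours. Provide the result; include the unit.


Product of METs and mass = 8.3 * 63.7 = 528.71
Total kcal = 528.71 * 1.36 = 719.05 kcal

719.05 kcal


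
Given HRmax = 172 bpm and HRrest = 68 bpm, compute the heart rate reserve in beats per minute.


Heart rate reserve = maximum HR minus resting HR
HRR = 172 - 68 = 104 bpm

104 bpm


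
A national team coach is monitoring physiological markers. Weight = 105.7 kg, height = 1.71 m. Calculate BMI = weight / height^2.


height^2 = 1.71^2 = 2.9241
BMI = 105.7 / 2.9241 = 36.15 kg/m^2

36.15 kg/m^2


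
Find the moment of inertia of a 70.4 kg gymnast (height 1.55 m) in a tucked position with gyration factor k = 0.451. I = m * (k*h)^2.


Radius of gyration = 0.451 * 1.55 = 0.69905 m
I = 70.4 * 0.69905^2
= 70.4 * 0.488671
= 34.402 kg*m^2

34.402 kg*m^2


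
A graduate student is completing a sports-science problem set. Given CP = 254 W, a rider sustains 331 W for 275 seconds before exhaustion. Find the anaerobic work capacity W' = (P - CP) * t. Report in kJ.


Excess power = 331 - 254 = 77 W
Work above CP = 77 * 275 = 21175 J
W' = 21.175 kJ

21.175 kJ


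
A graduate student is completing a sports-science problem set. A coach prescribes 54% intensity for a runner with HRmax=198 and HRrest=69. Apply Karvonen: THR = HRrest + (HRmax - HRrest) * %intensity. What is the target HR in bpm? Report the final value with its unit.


Heart rate reserve = 198 - 69 = 129
Intensity fraction = 54 / 100 = 0.54
THR = 69 + 129 * 0.54 = 138.66 bpm

138.66 bpm


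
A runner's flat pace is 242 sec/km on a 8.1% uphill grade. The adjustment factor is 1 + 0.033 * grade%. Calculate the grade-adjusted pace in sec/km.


Factor = 1 + 0.033 * 8.1 = 1.2673
Adjusted pace = 242 * 1.2673
= 306.69 sec/km

306.69 s/km


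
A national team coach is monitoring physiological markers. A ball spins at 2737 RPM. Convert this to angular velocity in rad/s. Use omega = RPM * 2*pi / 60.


omega = 2737 * 2 * pi / 60
= 2737 * 6.28318531 / 60
= 17197.078 / 60
= 286.618 rad/s

286.618 rad/s


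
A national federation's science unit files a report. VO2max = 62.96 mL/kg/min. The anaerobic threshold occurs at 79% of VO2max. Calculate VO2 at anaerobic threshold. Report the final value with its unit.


AT fraction = 79 / 100 = 0.79
AT VO2 = 62.96 * 0.79
= 49.74 mL/kg/min

49.74 mL/kg/min


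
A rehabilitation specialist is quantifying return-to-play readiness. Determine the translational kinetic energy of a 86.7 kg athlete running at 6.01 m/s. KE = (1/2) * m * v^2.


KE = 0.5 * m * v^2
= 0.5 * 86.7 * 6.01^2
= 0.5 * 86.7 * 36.1201
= 1565.81 J

1565.81 J


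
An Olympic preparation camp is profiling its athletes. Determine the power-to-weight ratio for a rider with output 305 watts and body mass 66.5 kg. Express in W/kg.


P/W = 305 / 66.5 = 4.586 W/kg

4.586 W/kg


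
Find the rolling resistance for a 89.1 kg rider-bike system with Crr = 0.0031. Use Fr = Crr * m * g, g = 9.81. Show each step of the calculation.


m * g = 89.1 * 9.81 = 874.071 N
Fr = 0.0031 * 874.071 = 2.71 N

2.71 N


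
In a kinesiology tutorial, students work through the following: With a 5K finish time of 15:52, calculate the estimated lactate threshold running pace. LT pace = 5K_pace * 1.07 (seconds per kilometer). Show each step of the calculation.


Race duration = 952 s for 5 km
Average pace = 952 / 5 = 190.4 s/km
LT pace = 190.4 * 1.07
= 203.73 s/km

203.73 s/km


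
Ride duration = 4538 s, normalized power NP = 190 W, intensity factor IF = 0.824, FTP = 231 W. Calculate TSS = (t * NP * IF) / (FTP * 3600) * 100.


Numerator = 4538 * 190 * 0.824 = 710469.28
Denominator = 231 * 3600 = 831600
TSS = 710469.28 / 831600 * 100
= 85.43

85.43 TSS


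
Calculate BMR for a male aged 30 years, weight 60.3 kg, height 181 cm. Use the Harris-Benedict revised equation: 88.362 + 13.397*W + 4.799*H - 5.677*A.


Substituting values:
W term = 13.397 * 60.3 = 807.8391
H term = 4.799 * 181 = 868.619
A term = 5.677 * 30 = 170.31
BMR = 1594.51 kcal/day

1594.51 kcal/day


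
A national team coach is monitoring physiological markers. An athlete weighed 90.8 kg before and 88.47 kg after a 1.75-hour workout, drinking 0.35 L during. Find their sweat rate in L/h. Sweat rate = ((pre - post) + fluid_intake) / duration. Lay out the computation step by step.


Body mass change = 2.33 kg
Total sweat loss = 2.33 + 0.35 = 2.68 L
Rate = 2.68 / 1.75 = 1.531 L/h

1.531 L/h


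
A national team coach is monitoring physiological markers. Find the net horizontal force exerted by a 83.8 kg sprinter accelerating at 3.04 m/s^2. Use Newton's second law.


Newton's second law: F = m * a
F = 83.8 * 3.04 = 254.75 N

254.75 N


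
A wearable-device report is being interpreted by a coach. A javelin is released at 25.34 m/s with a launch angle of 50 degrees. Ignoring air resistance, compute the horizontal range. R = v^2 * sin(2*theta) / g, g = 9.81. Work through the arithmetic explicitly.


Launch speed squared = 642.1156
sin(2 * 50 deg) = 0.984808
Range = 642.1156 * 0.984808 / 9.81
= 64.461 m

64.461 m


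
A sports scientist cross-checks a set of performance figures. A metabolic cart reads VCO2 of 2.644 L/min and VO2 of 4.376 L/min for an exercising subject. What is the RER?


RER = VCO2 / VO2 = 2.644 / 4.376 = 0.6042

0.6042


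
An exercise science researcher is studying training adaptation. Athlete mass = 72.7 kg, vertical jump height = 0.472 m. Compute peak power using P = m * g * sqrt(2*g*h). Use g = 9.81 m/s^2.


sqrt(2 * 9.81 * 0.472) = sqrt(9.26064) = 3.04313 m/s
P = 72.7 * 9.81 * 3.04313
= 2170.32 W

2170.32 W


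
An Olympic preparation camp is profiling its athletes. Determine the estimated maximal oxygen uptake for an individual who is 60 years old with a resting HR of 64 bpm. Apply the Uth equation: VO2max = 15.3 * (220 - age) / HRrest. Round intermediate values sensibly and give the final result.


HRmax = 220 - 60 = 160
VO2max = 15.3 * (160 / 64)
= 15.3 * 2.5
= 38.25 mL/kg/min

38.25 mL/kg/min


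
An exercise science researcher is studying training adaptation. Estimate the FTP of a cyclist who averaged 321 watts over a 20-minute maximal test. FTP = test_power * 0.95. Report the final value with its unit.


FTP = 321 * 0.95 = 304.95 W

304.95 W


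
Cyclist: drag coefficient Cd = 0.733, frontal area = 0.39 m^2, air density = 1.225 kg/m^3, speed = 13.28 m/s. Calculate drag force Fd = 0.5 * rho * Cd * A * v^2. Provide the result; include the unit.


v^2 = 13.28^2 = 176.3584
Fd = 0.5 * 1.225 * 0.733 * 0.39 * 176.3584
= 30.88 N

30.88 N


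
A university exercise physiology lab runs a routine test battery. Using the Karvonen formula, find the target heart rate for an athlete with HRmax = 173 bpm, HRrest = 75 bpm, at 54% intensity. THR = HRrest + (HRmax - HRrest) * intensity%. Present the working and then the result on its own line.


HRR = 173 - 75 = 98
THR = 75 + 98 * 0.54
= 75 + 52.92
= 127.92 bpm

127.92 bpm


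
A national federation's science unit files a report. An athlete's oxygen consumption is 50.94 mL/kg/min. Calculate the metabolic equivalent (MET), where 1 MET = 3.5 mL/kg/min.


MET = VO2 / 3.5
= 50.94 / 3.5
= 14.55 METs

14.55 METs


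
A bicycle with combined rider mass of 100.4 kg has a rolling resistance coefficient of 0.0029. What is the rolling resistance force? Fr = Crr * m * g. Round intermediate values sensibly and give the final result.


Fr = 0.0029 * 100.4 * 9.81
= 0.29116 * 9.81
= 2.856 N

2.856 N


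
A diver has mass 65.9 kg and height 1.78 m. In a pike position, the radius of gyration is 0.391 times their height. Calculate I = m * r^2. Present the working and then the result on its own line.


r = 0.391 * 1.78 = 0.69598 m
I = m * r^2 = 65.9 * 0.484388 = 31.921 kg*m^2

31.921 kg*m^2


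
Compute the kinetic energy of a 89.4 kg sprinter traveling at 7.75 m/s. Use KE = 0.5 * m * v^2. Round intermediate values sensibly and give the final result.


Velocity squared = 60.0625
KE = 0.5 * 89.4 * 60.0625 = 2684.79 J

2684.79 J


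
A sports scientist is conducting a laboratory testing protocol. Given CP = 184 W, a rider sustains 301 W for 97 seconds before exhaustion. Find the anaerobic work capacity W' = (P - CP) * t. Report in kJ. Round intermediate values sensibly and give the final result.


Excess power = 301 - 184 = 117 W
Work above CP = 117 * 97 = 11349 J
W' = 11.349 kJ

11.349 kJ


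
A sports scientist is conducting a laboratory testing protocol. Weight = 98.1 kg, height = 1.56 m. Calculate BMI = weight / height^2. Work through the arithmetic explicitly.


height^2 = 1.56^2 = 2.4336
BMI = 98.1 / 2.4336 = 40.31 kg/m^2

40.31 kg/m^2


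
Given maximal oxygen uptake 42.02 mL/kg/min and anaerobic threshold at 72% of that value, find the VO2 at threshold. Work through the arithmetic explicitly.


Percentage as decimal = 0.72
VO2 at AT = 42.02 * 0.72 = 30.25 mL/kg/min

30.25 mL/kg/min


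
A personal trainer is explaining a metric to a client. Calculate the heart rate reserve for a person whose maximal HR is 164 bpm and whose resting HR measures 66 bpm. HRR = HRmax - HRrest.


HRmax = 164 bpm
HRrest = 66 bpm
HRR = 164 - 66 = 98 bpm

98 bpm


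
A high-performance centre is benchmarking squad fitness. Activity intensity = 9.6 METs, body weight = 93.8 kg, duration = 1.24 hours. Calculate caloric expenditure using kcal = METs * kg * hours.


kcal = 9.6 * 93.8 * 1.24
= 900.48 * 1.24
= 1116.6 kcal

1116.6 kcal


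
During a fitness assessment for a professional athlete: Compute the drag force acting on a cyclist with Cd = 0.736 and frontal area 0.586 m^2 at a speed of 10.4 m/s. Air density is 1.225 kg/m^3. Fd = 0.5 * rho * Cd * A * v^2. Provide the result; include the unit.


Step 1: v^2 = 108.16
Step 2: Fd = 0.5 * 1.225 * 0.736 * 0.586 * 108.16
= 28.572 N

28.572 N


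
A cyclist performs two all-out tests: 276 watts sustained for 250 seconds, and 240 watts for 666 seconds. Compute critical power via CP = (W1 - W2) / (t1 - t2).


W1 = P1 * t1 = 276 * 250 = 69000 J
W2 = P2 * t2 = 240 * 666 = 159840 J
CP = (69000 - 159840) / (250 - 666)
= 218.37 W

218.37 W


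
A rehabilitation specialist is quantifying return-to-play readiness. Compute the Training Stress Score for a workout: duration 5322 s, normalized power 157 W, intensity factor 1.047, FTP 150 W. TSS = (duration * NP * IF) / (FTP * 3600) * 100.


Product = 5322 * 157 * 1.047 = 874825.038
Base = 150 * 3600 = 540000
TSS = 874825.038 / 540000 * 100 = 162.0

162.0 TSS


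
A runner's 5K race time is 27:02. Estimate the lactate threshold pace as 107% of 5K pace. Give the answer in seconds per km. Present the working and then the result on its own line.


Total race time = 27*60 + 2 = 1622 seconds
5K pace = 1622 / 5 = 324.4 sec/km
LT pace = 324.4 * 1.07 = 347.11 sec/km

347.11 s/km


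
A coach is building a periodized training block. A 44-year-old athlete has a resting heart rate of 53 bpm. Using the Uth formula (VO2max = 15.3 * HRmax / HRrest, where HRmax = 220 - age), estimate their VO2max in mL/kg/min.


HRmax = 220 - 44 = 176 bpm
Ratio = HRmax / HRrest = 176 / 53 = 3.3208
VO2max = 15.3 * 3.3208 = 50.81 mL/kg/min

50.81 mL/kg/min


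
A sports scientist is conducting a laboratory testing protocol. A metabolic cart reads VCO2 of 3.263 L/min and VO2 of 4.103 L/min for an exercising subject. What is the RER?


RER = VCO2 / VO2 = 3.263 / 4.103 = 0.7953

0.7953


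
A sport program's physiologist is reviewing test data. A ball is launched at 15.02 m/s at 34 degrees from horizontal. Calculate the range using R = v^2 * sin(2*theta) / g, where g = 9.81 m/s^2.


sin(2 * 34) = sin(68) = 0.927184
v^2 = 15.02^2 = 225.6004
R = 225.6004 * 0.927184 / 9.81
= 21.322 m

21.322 m


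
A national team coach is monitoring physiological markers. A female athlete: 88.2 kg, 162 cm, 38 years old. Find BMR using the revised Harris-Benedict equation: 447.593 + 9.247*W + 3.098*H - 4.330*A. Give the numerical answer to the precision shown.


Intercept = 447.593
Weight contribution = 9.247 * 88.2 = 815.5854
Height contribution = 3.098 * 162 = 501.876
Age contribution = 4.33 * 38 = 164.54
BMR = 447.593 + 815.5854 + 501.876 - 164.54
= 1600.51 kcal/day

1600.51 kcal/day
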